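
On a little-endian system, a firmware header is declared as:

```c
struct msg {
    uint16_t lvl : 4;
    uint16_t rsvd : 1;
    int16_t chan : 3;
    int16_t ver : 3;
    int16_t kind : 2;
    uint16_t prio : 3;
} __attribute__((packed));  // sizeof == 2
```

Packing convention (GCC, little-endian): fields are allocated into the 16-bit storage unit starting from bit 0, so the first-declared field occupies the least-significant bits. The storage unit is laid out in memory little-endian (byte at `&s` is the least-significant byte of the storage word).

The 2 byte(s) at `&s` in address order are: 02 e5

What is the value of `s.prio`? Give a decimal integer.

7

[0]=0x02 [1]=0xe5 (little-endian) → word 0xe502
lvl:4 @ bit 0 → (0xe502>>0)&0xf = 0x2
rsvd:1 @ bit 4 → (0xe502>>4)&0x1 = 0x0
chan:3 @ bit 5 → (0xe502>>5)&0x7 = 0x0
ver:3 @ bit 8 → (0xe502>>8)&0x7 = 0x5
kind:2 @ bit 11 → (0xe502>>11)&0x3 = 0x0
prio:3 @ bit 13 → (0xe502>>13)&0x7 = 0x7  ←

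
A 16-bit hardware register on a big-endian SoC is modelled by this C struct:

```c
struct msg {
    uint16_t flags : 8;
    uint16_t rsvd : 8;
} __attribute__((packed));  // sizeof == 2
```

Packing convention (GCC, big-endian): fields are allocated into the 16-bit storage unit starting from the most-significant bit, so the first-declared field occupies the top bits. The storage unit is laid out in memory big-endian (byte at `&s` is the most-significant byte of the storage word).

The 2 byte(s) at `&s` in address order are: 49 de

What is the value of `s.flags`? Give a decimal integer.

[0]=0x49 [1]=0xde (big-endian) → word 0x49de
flags:8 @ bit 8 → (0x49de>>8)&0xff = 0x49  ←
rsvd:8 @ bit 0 → (0x49de>>0)&0xff = 0xde

73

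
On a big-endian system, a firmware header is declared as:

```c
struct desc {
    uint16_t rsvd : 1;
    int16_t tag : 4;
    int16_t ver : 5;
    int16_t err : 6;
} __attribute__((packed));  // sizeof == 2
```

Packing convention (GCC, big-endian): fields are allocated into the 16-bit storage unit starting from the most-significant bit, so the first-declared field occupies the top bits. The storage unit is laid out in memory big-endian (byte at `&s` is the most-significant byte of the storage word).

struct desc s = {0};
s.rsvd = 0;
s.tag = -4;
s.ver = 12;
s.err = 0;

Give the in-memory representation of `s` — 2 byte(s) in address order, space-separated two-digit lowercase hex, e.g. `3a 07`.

63 00

rsvd (1b) val=0 bits=0x0 at bit 15: 0x0000
tag (4b) val=-4 bits=0xc at bit 11: 0x6000
ver (5b) val=12 bits=0xc at bit 6: 0x6300
err (6b) val=0 bits=0x0 at bit 0: 0x6300
word = 0x6300 → big-endian bytes:
  [0]=0x63  [1]=0x00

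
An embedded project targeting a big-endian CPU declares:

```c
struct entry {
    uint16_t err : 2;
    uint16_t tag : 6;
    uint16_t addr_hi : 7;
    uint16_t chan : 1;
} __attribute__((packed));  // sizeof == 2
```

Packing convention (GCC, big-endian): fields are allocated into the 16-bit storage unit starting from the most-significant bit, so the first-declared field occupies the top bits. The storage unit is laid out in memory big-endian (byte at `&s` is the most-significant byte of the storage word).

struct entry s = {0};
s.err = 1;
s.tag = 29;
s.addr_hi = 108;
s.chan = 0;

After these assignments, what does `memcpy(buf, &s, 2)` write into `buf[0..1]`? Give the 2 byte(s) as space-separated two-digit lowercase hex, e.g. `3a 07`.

5d d8

[14+:2] err=1 & 0x3 = 0x1; word=0x4000
[8+:6] tag=29 & 0x3f = 0x1d; word=0x5d00
[1+:7] addr_hi=108 & 0x7f = 0x6c; word=0x5dd8
[0+:1] chan=0 & 0x1 = 0x0; word=0x5dd8
word = 0x5dd8 → big-endian bytes:
  [0]=0x5d  [1]=0xd8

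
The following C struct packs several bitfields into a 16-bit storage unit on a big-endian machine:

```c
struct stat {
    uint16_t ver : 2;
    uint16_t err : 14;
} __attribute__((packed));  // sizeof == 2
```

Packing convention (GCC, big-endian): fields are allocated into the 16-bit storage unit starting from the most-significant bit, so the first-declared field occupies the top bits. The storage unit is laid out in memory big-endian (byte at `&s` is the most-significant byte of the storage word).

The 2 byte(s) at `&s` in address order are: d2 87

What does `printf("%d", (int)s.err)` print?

[0]=0xd2 [1]=0x87 (big-endian) → word 0xd287
ver [14+:2] = (word>>14) & 0x3 = 3
err [0+:14] = (word>>0) & 0x3fff = 4743  ←

4743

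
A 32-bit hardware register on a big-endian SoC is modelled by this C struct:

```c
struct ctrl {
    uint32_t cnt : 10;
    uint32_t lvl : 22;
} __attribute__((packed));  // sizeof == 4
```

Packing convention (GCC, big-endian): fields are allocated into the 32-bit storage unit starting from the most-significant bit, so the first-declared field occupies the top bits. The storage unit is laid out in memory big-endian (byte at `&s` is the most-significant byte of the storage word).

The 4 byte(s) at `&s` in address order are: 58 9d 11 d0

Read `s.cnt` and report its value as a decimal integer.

[0]=0x58 [1]=0x9d [2]=0x11 [3]=0xd0 (big-endian) → word 0x589d11d0
cnt:10 @ bit 22 → (0x589d11d0>>22)&0x3ff = 0x162  ←
lvl:22 @ bit 0 → (0x589d11d0>>0)&0x3fffff = 0x1d11d0

354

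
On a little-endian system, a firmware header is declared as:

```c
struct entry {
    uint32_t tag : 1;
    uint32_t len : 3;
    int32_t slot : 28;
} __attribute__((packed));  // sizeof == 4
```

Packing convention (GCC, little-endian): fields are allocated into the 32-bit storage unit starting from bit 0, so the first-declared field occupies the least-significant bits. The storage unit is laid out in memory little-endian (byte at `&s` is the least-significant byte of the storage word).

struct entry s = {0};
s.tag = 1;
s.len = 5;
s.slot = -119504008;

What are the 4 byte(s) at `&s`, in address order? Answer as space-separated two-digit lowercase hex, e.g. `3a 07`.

8b 37 08 8e

tag (1b) val=1 bits=0x1 at bit 0: 0x00000001
len (3b) val=5 bits=0x5 at bit 1: 0x0000000b
slot (28b) val=-119504008 bits=0x8e08378 at bit 4: 0x8e08378b
word = 0x8e08378b → little-endian bytes:
  [0]=0x8b  [1]=0x37  [2]=0x08  [3]=0x8e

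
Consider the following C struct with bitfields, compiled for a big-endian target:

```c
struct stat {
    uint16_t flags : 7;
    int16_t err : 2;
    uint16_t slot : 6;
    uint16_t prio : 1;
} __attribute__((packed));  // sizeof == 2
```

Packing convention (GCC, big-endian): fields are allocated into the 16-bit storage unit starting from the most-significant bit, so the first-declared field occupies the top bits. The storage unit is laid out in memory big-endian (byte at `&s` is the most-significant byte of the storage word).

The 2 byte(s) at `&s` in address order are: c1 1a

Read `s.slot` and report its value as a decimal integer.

13

[0]=0xc1 [1]=0x1a (big-endian) → word 0xc11a
flags:7 @ bit 9 → (0xc11a>>9)&0x7f = 0x60
err:2 @ bit 7 → (0xc11a>>7)&0x3 = 0x2
slot:6 @ bit 1 → (0xc11a>>1)&0x3f = 0xd  ←
prio:1 @ bit 0 → (0xc11a>>0)&0x1 = 0x0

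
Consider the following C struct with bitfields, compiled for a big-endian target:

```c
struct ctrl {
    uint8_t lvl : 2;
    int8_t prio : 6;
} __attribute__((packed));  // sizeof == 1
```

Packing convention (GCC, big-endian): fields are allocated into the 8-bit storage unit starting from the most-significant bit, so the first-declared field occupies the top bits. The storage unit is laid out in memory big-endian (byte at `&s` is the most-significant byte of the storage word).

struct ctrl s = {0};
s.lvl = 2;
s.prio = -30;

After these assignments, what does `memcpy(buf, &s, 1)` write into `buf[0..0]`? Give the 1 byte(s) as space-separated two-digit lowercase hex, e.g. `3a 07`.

lvl:2 = 2 → 0x2 << 6 → word 0x80
prio:6 = -30 → 0x22 << 0 → word 0xa2
word = 0xa2 → big-endian bytes:
  [0]=0xa2

a2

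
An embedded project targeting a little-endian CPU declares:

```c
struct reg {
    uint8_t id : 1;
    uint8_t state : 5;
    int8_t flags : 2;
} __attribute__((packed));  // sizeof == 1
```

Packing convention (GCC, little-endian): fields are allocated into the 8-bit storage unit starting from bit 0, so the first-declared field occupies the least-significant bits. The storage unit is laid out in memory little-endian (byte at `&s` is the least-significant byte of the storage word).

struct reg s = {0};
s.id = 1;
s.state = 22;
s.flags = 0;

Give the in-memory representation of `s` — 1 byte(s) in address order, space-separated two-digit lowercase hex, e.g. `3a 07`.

id (1b) val=1 bits=0x1 at bit 0: 0x01
state (5b) val=22 bits=0x16 at bit 1: 0x2d
flags (2b) val=0 bits=0x0 at bit 6: 0x2d
word = 0x2d → little-endian bytes:
  [0]=0x2d

2d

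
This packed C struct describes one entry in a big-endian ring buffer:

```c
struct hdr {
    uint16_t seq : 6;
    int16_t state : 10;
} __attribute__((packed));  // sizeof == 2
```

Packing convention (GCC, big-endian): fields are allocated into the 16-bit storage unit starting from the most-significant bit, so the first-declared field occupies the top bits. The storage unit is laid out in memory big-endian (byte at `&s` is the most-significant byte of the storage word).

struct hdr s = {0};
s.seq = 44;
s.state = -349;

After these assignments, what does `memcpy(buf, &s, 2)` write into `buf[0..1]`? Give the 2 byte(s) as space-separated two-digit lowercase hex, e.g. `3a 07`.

seq:6 = 44 → 0x2c << 10 → word 0xb000
state:10 = -349 → 0x2a3 << 0 → word 0xb2a3
word = 0xb2a3 → big-endian bytes:
  [0]=0xb2  [1]=0xa3

b2 a3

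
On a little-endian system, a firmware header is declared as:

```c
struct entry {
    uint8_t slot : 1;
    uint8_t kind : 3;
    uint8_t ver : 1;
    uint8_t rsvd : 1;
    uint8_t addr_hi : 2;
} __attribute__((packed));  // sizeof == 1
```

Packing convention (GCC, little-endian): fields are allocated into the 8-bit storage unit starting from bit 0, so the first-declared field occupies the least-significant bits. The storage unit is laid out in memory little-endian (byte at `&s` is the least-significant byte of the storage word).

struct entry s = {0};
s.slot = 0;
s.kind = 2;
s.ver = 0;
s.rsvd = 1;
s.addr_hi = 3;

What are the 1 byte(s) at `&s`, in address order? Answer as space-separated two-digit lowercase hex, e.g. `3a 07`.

[0+:1] slot=0 & 0x1 = 0x0; word=0x00
[1+:3] kind=2 & 0x7 = 0x2; word=0x04
[4+:1] ver=0 & 0x1 = 0x0; word=0x04
[5+:1] rsvd=1 & 0x1 = 0x1; word=0x24
[6+:2] addr_hi=3 & 0x3 = 0x3; word=0xe4
word = 0xe4 → little-endian bytes:
  [0]=0xe4

e4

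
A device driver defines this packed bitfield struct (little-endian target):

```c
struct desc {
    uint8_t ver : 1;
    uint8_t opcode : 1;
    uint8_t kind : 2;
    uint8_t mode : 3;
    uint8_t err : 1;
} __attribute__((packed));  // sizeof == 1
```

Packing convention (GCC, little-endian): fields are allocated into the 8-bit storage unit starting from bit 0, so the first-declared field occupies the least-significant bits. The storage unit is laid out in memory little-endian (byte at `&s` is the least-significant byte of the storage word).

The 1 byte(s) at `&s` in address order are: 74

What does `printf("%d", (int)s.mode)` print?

7

[0]=0x74 (little-endian) → word 0x74
ver:1 @ bit 0 → (0x74>>0)&0x1 = 0x0
opcode:1 @ bit 1 → (0x74>>1)&0x1 = 0x0
kind:2 @ bit 2 → (0x74>>2)&0x3 = 0x1
mode:3 @ bit 4 → (0x74>>4)&0x7 = 0x7  ←
err:1 @ bit 7 → (0x74>>7)&0x1 = 0x0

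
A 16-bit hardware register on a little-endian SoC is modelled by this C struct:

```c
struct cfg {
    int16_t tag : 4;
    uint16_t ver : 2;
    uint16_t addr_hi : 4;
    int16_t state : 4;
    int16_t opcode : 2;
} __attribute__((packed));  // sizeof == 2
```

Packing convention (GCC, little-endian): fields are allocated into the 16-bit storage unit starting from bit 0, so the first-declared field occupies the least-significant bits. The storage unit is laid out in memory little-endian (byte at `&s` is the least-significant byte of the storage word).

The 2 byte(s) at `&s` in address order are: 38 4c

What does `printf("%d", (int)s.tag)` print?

-8

[0]=0x38 [1]=0x4c (little-endian) → word 0x4c38
tag [0+:4] = (word>>0) & 0xf = 8  ←
ver [4+:2] = (word>>4) & 0x3 = 3
addr_hi [6+:4] = (word>>6) & 0xf = 0
state [10+:4] = (word>>10) & 0xf = 3
opcode [14+:2] = (word>>14) & 0x3 = 1
tag signed 4b, MSB=1: 8 - 16 = -8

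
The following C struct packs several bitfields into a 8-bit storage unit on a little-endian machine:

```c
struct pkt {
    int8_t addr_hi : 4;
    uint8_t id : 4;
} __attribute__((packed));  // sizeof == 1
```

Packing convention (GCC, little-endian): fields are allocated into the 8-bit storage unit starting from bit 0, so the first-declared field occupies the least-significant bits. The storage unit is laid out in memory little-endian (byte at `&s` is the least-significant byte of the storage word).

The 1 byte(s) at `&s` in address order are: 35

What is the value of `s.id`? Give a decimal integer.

3

[0]=0x35 (little-endian) → word 0x35
addr_hi [0+:4] = (word>>0) & 0xf = 5
id [4+:4] = (word>>4) & 0xf = 3  ←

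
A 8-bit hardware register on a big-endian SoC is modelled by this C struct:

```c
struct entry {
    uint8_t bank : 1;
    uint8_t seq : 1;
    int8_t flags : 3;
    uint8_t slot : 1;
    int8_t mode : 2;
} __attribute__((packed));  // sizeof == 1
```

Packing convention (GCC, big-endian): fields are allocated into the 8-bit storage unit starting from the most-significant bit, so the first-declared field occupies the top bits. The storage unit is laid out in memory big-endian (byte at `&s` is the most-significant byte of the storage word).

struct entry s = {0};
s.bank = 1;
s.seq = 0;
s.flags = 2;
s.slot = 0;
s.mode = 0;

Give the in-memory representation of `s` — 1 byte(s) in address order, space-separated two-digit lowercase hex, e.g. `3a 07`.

90

bank:1 = 1 → 0x1 << 7 → word 0x80
seq:1 = 0 → 0x0 << 6 → word 0x80
flags:3 = 2 → 0x2 << 3 → word 0x90
slot:1 = 0 → 0x0 << 2 → word 0x90
mode:2 = 0 → 0x0 << 0 → word 0x90
word = 0x90 → big-endian bytes:
  [0]=0x90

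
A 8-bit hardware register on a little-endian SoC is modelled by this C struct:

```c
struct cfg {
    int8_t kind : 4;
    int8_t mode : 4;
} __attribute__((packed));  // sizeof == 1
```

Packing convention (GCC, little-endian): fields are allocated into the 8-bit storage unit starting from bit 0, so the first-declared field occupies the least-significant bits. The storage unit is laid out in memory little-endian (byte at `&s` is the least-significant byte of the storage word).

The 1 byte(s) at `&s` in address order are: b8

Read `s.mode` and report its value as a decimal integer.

[0]=0xb8 (little-endian) → word 0xb8
kind:4 @ bit 0 → (0xb8>>0)&0xf = 0x8
mode:4 @ bit 4 → (0xb8>>4)&0xf = 0xb  ←
mode signed 4b, MSB=1: 11 - 16 = -5

-5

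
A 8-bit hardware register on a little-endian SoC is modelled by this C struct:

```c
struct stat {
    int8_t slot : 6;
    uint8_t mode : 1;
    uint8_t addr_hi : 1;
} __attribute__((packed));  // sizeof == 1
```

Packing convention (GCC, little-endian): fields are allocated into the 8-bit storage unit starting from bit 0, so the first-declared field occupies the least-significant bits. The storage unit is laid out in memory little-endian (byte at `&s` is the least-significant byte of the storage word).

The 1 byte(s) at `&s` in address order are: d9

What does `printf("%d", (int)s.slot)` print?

25

[0]=0xd9 (little-endian) → word 0xd9
slot:6 @ bit 0 → (0xd9>>0)&0x3f = 0x19  ←
mode:1 @ bit 6 → (0xd9>>6)&0x1 = 0x1
addr_hi:1 @ bit 7 → (0xd9>>7)&0x1 = 0x1
slot signed 6b, MSB=0: value = 25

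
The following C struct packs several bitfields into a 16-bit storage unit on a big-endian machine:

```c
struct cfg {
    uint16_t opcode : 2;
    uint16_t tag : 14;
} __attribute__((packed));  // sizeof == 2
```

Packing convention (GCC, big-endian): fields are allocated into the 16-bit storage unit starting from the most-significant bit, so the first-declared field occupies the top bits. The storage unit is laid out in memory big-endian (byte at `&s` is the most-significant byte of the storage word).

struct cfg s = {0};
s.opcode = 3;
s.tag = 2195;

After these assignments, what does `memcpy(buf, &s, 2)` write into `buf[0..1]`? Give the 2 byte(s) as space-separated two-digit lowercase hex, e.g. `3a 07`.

opcode (2b) val=3 bits=0x3 at bit 14: 0xc000
tag (14b) val=2195 bits=0x893 at bit 0: 0xc893
word = 0xc893 → big-endian bytes:
  [0]=0xc8  [1]=0x93

c8 93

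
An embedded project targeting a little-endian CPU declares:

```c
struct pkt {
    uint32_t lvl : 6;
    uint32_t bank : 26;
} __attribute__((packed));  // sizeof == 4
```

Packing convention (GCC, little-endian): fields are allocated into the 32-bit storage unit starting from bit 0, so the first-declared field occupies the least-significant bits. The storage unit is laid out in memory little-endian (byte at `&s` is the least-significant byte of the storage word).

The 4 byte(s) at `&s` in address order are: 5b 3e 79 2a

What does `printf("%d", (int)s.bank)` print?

[0]=0x5b [1]=0x3e [2]=0x79 [3]=0x2a (little-endian) → word 0x2a793e5b
lvl [0+:6] = (word>>0) & 0x3f = 27
bank [6+:26] = (word>>6) & 0x3ffffff = 11134201  ←

11134201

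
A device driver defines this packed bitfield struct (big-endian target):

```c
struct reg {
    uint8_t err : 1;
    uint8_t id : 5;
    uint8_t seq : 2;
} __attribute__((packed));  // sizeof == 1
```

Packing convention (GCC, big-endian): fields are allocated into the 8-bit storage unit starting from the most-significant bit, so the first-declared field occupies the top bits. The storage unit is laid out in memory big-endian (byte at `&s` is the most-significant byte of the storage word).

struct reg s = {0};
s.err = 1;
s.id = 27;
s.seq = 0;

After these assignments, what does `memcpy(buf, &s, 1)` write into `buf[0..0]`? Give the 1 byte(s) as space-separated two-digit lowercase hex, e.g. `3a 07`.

[7+:1] err=1 & 0x1 = 0x1; word=0x80
[2+:5] id=27 & 0x1f = 0x1b; word=0xec
[0+:2] seq=0 & 0x3 = 0x0; word=0xec
word = 0xec → big-endian bytes:
  [0]=0xec

ec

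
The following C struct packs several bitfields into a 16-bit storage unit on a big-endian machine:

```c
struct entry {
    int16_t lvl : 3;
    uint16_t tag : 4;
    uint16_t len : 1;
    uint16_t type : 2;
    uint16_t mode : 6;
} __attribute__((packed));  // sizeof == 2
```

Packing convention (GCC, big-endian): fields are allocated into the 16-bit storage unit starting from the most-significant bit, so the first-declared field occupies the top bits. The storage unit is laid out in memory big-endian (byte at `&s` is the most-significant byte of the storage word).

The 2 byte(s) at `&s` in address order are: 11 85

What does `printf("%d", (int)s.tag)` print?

[0]=0x11 [1]=0x85 (big-endian) → word 0x1185
lvl [13+:3] = (word>>13) & 0x7 = 0
tag [9+:4] = (word>>9) & 0xf = 8  ←
len [8+:1] = (word>>8) & 0x1 = 1
type [6+:2] = (word>>6) & 0x3 = 2
mode [0+:6] = (word>>0) & 0x3f = 5

8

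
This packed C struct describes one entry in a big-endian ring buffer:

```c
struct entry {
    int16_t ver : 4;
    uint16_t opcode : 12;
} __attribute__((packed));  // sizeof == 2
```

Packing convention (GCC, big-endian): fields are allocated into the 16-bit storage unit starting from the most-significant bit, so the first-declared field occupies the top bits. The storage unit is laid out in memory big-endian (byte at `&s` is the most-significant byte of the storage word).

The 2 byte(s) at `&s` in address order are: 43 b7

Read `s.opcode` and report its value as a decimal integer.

[0]=0x43 [1]=0xb7 (big-endian) → word 0x43b7
ver:4 @ bit 12 → (0x43b7>>12)&0xf = 0x4
opcode:12 @ bit 0 → (0x43b7>>0)&0xfff = 0x3b7  ←

951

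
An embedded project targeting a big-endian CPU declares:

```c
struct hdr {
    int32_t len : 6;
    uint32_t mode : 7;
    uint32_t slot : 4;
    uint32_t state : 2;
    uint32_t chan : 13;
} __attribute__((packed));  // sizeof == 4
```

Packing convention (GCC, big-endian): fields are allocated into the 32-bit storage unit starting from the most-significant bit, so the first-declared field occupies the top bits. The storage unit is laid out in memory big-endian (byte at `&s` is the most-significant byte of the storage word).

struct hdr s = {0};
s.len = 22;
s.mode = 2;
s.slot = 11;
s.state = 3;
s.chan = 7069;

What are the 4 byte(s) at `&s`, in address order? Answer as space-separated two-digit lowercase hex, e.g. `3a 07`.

58 15 fb 9d

len:6 = 22 → 0x16 << 26 → word 0x58000000
mode:7 = 2 → 0x2 << 19 → word 0x58100000
slot:4 = 11 → 0xb << 15 → word 0x58158000
state:2 = 3 → 0x3 << 13 → word 0x5815e000
chan:13 = 7069 → 0x1b9d << 0 → word 0x5815fb9d
word = 0x5815fb9d → big-endian bytes:
  [0]=0x58  [1]=0x15  [2]=0xfb  [3]=0x9d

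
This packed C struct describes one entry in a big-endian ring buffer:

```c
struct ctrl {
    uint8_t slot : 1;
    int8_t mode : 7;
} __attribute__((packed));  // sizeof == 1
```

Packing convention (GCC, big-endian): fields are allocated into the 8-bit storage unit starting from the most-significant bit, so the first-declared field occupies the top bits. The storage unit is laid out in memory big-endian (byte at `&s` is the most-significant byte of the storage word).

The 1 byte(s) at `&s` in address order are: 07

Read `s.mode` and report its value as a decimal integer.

7

[0]=0x07 (big-endian) → word 0x07
slot [7+:1] = (word>>7) & 0x1 = 0
mode [0+:7] = (word>>0) & 0x7f = 7  ←
mode signed 7b, MSB=0: value = 7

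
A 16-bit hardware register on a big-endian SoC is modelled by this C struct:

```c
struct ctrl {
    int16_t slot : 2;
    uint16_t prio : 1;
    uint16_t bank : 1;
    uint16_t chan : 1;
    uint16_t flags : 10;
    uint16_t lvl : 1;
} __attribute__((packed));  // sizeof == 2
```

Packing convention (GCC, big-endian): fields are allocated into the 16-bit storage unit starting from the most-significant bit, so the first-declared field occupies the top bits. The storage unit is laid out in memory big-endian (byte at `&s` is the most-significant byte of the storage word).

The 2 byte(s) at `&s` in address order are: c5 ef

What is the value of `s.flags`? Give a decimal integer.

[0]=0xc5 [1]=0xef (big-endian) → word 0xc5ef
slot [14+:2] = (word>>14) & 0x3 = 3
prio [13+:1] = (word>>13) & 0x1 = 0
bank [12+:1] = (word>>12) & 0x1 = 0
chan [11+:1] = (word>>11) & 0x1 = 0
flags [1+:10] = (word>>1) & 0x3ff = 759  ←
lvl [0+:1] = (word>>0) & 0x1 = 1

759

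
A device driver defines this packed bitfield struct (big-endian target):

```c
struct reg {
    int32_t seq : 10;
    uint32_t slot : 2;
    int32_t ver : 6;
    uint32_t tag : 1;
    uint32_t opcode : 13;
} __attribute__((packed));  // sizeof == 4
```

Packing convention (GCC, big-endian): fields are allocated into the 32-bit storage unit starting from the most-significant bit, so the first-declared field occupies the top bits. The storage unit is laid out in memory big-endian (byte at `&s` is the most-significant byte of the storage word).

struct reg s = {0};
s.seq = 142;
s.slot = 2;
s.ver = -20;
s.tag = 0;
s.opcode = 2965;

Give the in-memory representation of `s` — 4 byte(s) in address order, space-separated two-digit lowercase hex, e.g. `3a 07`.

23 ab 0b 95

seq (10b) val=142 bits=0x8e at bit 22: 0x23800000
slot (2b) val=2 bits=0x2 at bit 20: 0x23a00000
ver (6b) val=-20 bits=0x2c at bit 14: 0x23ab0000
tag (1b) val=0 bits=0x0 at bit 13: 0x23ab0000
opcode (13b) val=2965 bits=0xb95 at bit 0: 0x23ab0b95
word = 0x23ab0b95 → big-endian bytes:
  [0]=0x23  [1]=0xab  [2]=0x0b  [3]=0x95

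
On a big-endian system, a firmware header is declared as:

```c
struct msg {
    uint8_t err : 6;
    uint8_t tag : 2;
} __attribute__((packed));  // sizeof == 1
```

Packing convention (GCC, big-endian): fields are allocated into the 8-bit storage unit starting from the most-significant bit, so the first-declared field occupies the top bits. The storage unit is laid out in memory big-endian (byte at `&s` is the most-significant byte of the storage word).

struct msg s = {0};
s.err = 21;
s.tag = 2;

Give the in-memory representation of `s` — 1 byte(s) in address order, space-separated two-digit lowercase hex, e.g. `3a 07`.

56

err:6 = 21 → 0x15 << 2 → word 0x54
tag:2 = 2 → 0x2 << 0 → word 0x56
word = 0x56 → big-endian bytes:
  [0]=0x56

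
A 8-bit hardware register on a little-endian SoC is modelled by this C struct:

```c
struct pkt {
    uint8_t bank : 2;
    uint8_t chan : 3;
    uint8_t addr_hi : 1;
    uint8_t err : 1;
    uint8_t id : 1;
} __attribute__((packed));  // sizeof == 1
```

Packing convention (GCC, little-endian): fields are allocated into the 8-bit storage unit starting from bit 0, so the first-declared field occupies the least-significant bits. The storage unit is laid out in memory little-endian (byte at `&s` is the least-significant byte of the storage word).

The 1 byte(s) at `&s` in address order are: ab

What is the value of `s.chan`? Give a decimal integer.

[0]=0xab (little-endian) → word 0xab
bank:2 @ bit 0 → (0xab>>0)&0x3 = 0x3
chan:3 @ bit 2 → (0xab>>2)&0x7 = 0x2  ←
addr_hi:1 @ bit 5 → (0xab>>5)&0x1 = 0x1
err:1 @ bit 6 → (0xab>>6)&0x1 = 0x0
id:1 @ bit 7 → (0xab>>7)&0x1 = 0x1

2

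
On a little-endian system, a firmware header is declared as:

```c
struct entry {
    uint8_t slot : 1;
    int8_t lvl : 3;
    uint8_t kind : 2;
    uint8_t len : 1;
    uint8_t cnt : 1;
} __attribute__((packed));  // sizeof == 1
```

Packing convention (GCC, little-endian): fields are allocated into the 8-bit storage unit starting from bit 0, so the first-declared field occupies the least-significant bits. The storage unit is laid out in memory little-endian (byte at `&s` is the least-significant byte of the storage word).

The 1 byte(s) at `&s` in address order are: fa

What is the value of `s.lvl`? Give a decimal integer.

[0]=0xfa (little-endian) → word 0xfa
slot [0+:1] = (word>>0) & 0x1 = 0
lvl [1+:3] = (word>>1) & 0x7 = 5  ←
kind [4+:2] = (word>>4) & 0x3 = 3
len [6+:1] = (word>>6) & 0x1 = 1
cnt [7+:1] = (word>>7) & 0x1 = 1
lvl signed 3b, MSB=1: 5 - 8 = -3

-3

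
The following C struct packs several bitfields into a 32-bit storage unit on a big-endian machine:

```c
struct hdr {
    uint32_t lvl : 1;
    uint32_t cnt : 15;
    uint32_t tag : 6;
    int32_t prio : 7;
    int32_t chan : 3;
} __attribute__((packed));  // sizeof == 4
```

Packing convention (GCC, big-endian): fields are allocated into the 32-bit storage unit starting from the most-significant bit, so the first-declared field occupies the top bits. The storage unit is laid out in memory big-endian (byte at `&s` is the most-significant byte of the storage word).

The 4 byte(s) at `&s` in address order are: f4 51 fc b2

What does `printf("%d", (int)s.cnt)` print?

29777

[0]=0xf4 [1]=0x51 [2]=0xfc [3]=0xb2 (big-endian) → word 0xf451fcb2
lvl [31+:1] = (word>>31) & 0x1 = 1
cnt [16+:15] = (word>>16) & 0x7fff = 29777  ←
tag [10+:6] = (word>>10) & 0x3f = 63
prio [3+:7] = (word>>3) & 0x7f = 22
chan [0+:3] = (word>>0) & 0x7 = 2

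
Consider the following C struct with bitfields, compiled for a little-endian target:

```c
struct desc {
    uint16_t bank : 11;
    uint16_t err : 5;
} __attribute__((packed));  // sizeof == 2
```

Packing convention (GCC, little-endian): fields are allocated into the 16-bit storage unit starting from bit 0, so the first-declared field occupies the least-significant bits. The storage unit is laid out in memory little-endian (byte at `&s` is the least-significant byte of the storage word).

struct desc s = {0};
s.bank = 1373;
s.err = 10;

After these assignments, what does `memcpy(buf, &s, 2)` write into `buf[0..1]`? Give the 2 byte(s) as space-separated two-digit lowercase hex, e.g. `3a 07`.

5d 55

[0+:11] bank=1373 & 0x7ff = 0x55d; word=0x055d
[11+:5] err=10 & 0x1f = 0xa; word=0x555d
word = 0x555d → little-endian bytes:
  [0]=0x5d  [1]=0x55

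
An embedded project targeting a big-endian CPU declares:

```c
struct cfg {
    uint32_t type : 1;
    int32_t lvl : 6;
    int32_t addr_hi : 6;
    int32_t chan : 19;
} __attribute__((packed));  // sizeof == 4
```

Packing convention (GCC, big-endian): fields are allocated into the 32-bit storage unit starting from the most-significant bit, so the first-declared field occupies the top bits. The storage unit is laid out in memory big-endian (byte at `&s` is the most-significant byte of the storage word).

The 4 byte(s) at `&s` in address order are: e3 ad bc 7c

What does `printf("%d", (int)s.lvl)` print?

-15

[0]=0xe3 [1]=0xad [2]=0xbc [3]=0x7c (big-endian) → word 0xe3adbc7c
type [31+:1] = (word>>31) & 0x1 = 1
lvl [25+:6] = (word>>25) & 0x3f = 49  ←
addr_hi [19+:6] = (word>>19) & 0x3f = 53
chan [0+:19] = (word>>0) & 0x7ffff = 375932
lvl signed 6b, MSB=1: 49 - 64 = -15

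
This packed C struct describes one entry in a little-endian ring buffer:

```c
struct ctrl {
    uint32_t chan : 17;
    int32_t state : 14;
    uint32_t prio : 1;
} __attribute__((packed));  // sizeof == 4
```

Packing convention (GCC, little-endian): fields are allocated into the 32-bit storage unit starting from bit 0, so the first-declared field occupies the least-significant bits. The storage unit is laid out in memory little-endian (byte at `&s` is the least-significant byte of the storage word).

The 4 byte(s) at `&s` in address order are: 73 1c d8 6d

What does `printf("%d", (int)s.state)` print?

-2324

[0]=0x73 [1]=0x1c [2]=0xd8 [3]=0x6d (little-endian) → word 0x6dd81c73
chan:17 @ bit 0 → (0x6dd81c73>>0)&0x1ffff = 0x1c73
state:14 @ bit 17 → (0x6dd81c73>>17)&0x3fff = 0x36ec  ←
prio:1 @ bit 31 → (0x6dd81c73>>31)&0x1 = 0x0
state signed 14b, MSB=1: 14060 - 16384 = -2324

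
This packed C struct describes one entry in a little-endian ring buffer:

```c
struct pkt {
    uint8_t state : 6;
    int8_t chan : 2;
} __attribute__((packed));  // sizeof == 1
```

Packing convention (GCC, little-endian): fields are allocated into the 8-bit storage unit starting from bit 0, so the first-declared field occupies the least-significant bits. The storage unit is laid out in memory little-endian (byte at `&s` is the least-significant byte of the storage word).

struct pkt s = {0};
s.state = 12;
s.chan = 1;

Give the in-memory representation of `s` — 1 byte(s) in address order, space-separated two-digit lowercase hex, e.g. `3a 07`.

state (6b) val=12 bits=0xc at bit 0: 0x0c
chan (2b) val=1 bits=0x1 at bit 6: 0x4c
word = 0x4c → little-endian bytes:
  [0]=0x4c

4c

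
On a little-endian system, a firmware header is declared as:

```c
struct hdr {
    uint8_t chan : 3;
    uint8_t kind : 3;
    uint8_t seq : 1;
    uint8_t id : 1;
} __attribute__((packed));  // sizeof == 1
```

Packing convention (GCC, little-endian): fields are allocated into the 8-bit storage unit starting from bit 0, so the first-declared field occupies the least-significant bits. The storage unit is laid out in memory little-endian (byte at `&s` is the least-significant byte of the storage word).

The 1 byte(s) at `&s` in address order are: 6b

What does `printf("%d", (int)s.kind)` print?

5

[0]=0x6b (little-endian) → word 0x6b
chan:3 @ bit 0 → (0x6b>>0)&0x7 = 0x3
kind:3 @ bit 3 → (0x6b>>3)&0x7 = 0x5  ←
seq:1 @ bit 6 → (0x6b>>6)&0x1 = 0x1
id:1 @ bit 7 → (0x6b>>7)&0x1 = 0x0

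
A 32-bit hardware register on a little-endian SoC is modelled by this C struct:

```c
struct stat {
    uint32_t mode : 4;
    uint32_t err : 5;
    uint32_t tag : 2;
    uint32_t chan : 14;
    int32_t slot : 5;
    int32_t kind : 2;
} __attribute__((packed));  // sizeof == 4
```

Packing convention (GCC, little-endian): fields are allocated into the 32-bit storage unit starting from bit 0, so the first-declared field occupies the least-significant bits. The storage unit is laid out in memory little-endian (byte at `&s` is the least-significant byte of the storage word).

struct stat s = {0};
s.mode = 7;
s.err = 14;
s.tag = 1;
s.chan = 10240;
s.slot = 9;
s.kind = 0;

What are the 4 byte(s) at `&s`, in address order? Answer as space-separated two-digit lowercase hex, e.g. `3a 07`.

e7 02 40 13

[0+:4] mode=7 & 0xf = 0x7; word=0x00000007
[4+:5] err=14 & 0x1f = 0xe; word=0x000000e7
[9+:2] tag=1 & 0x3 = 0x1; word=0x000002e7
[11+:14] chan=10240 & 0x3fff = 0x2800; word=0x014002e7
[25+:5] slot=9 & 0x1f = 0x9; word=0x134002e7
[30+:2] kind=0 & 0x3 = 0x0; word=0x134002e7
word = 0x134002e7 → little-endian bytes:
  [0]=0xe7  [1]=0x02  [2]=0x40  [3]=0x13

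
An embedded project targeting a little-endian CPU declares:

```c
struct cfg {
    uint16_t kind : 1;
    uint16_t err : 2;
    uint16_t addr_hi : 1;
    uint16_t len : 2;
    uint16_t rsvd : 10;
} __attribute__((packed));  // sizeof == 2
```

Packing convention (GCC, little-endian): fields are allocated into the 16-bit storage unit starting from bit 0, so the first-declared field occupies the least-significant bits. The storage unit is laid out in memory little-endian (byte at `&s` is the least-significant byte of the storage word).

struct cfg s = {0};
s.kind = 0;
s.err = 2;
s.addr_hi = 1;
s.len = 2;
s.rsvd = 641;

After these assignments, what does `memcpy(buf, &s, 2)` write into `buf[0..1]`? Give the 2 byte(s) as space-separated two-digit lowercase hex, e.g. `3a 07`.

kind:1 = 0 → 0x0 << 0 → word 0x0000
err:2 = 2 → 0x2 << 1 → word 0x0004
addr_hi:1 = 1 → 0x1 << 3 → word 0x000c
len:2 = 2 → 0x2 << 4 → word 0x002c
rsvd:10 = 641 → 0x281 << 6 → word 0xa06c
word = 0xa06c → little-endian bytes:
  [0]=0x6c  [1]=0xa0

6c a0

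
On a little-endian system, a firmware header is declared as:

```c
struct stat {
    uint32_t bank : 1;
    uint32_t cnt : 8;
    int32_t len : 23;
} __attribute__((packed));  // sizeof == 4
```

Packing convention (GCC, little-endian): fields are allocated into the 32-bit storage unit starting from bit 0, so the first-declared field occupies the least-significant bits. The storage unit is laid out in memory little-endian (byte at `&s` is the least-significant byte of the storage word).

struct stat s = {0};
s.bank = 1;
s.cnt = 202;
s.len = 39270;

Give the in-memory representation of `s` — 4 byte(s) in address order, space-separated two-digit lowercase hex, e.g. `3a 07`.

bank (1b) val=1 bits=0x1 at bit 0: 0x00000001
cnt (8b) val=202 bits=0xca at bit 1: 0x00000195
len (23b) val=39270 bits=0x9966 at bit 9: 0x0132cd95
word = 0x0132cd95 → little-endian bytes:
  [0]=0x95  [1]=0xcd  [2]=0x32  [3]=0x01

95 cd 32 01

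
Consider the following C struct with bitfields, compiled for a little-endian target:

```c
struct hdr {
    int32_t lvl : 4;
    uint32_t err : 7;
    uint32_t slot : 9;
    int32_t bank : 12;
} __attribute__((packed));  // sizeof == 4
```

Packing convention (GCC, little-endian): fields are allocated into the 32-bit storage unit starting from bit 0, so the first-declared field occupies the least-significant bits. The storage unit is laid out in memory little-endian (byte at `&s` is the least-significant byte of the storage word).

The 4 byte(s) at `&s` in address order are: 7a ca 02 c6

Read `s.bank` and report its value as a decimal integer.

-928

[0]=0x7a [1]=0xca [2]=0x02 [3]=0xc6 (little-endian) → word 0xc602ca7a
lvl:4 @ bit 0 → (0xc602ca7a>>0)&0xf = 0xa
err:7 @ bit 4 → (0xc602ca7a>>4)&0x7f = 0x27
slot:9 @ bit 11 → (0xc602ca7a>>11)&0x1ff = 0x59
bank:12 @ bit 20 → (0xc602ca7a>>20)&0xfff = 0xc60  ←
bank signed 12b, MSB=1: 3168 - 4096 = -928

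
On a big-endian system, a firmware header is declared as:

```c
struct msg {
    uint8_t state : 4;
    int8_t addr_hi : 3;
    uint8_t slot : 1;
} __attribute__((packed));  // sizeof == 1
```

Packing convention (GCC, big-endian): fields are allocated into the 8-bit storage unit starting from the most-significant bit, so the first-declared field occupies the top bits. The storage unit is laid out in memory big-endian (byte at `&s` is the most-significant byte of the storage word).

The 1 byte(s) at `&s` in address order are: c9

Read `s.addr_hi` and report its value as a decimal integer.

[0]=0xc9 (big-endian) → word 0xc9
state:4 @ bit 4 → (0xc9>>4)&0xf = 0xc
addr_hi:3 @ bit 1 → (0xc9>>1)&0x7 = 0x4  ←
slot:1 @ bit 0 → (0xc9>>0)&0x1 = 0x1
addr_hi signed 3b, MSB=1: 4 - 8 = -4

-4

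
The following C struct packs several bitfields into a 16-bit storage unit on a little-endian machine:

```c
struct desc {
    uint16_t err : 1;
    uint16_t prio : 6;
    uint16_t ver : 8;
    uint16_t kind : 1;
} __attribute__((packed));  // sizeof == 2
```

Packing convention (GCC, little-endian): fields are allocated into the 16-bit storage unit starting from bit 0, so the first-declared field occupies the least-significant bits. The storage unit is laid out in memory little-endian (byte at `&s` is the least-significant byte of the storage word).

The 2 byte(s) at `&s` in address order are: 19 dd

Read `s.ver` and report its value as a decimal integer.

186

[0]=0x19 [1]=0xdd (little-endian) → word 0xdd19
err [0+:1] = (word>>0) & 0x1 = 1
prio [1+:6] = (word>>1) & 0x3f = 12
ver [7+:8] = (word>>7) & 0xff = 186  ←
kind [15+:1] = (word>>15) & 0x1 = 1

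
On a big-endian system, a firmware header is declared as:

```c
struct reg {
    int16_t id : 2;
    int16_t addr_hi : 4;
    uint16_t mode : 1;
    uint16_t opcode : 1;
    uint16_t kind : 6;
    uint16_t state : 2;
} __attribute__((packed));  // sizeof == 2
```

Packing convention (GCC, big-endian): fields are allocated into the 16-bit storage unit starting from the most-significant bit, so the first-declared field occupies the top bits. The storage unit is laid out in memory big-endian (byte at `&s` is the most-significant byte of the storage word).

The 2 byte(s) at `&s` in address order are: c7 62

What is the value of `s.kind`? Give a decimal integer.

[0]=0xc7 [1]=0x62 (big-endian) → word 0xc762
id [14+:2] = (word>>14) & 0x3 = 3
addr_hi [10+:4] = (word>>10) & 0xf = 1
mode [9+:1] = (word>>9) & 0x1 = 1
opcode [8+:1] = (word>>8) & 0x1 = 1
kind [2+:6] = (word>>2) & 0x3f = 24  ←
state [0+:2] = (word>>0) & 0x3 = 2

24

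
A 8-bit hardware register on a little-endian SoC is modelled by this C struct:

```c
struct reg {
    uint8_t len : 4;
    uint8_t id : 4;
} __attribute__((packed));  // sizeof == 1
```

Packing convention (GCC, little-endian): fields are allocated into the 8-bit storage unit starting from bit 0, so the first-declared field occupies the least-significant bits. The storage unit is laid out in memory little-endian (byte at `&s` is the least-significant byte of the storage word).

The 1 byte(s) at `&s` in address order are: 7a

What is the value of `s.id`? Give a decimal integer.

7

[0]=0x7a (little-endian) → word 0x7a
len [0+:4] = (word>>0) & 0xf = 10
id [4+:4] = (word>>4) & 0xf = 7  ←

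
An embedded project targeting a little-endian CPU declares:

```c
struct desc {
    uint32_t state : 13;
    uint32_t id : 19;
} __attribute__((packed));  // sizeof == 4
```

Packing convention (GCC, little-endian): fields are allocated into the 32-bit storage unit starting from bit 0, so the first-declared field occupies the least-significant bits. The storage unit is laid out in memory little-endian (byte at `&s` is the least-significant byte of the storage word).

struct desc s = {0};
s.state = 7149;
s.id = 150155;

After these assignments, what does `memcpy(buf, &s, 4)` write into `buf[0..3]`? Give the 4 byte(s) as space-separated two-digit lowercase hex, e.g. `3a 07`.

ed 7b 51 49

state (13b) val=7149 bits=0x1bed at bit 0: 0x00001bed
id (19b) val=150155 bits=0x24a8b at bit 13: 0x49517bed
word = 0x49517bed → little-endian bytes:
  [0]=0xed  [1]=0x7b  [2]=0x51  [3]=0x49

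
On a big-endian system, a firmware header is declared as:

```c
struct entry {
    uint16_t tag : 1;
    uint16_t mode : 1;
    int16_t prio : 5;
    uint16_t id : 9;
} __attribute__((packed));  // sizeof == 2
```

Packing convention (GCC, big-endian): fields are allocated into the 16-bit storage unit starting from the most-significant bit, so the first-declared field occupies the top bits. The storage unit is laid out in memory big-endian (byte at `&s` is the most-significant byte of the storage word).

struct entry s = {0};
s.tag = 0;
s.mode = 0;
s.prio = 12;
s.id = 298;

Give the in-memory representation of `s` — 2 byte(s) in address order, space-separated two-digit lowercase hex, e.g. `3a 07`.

19 2a

tag (1b) val=0 bits=0x0 at bit 15: 0x0000
mode (1b) val=0 bits=0x0 at bit 14: 0x0000
prio (5b) val=12 bits=0xc at bit 9: 0x1800
id (9b) val=298 bits=0x12a at bit 0: 0x192a
word = 0x192a → big-endian bytes:
  [0]=0x19  [1]=0x2a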